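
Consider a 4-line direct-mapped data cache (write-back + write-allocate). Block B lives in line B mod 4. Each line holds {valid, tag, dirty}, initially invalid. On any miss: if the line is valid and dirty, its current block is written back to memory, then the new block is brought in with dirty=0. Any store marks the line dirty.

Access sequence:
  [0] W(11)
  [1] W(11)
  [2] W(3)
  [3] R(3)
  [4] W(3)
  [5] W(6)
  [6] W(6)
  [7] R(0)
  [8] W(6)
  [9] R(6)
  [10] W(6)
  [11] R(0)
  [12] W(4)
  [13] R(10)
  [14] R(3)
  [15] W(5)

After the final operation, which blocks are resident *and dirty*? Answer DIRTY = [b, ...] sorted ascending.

DIRTY = [3, 4, 5]

0: W B11 → L3 miss [D]
1: W B11 → L3 hit [D]
2: W B3 → L3 miss wb→B11 [D]
3: R B3 → L3 hit [D]
4: W B3 → L3 hit [D]
5: W B6 → L2 miss [D]
6: W B6 → L2 hit [D]
7: R B0 → L0 miss [-]
8: W B6 → L2 hit [D]
9: R B6 → L2 hit [D]
10: W B6 → L2 hit [D]
11: R B0 → L0 hit [-]
12: W B4 → L0 miss [D]
13: R B10 → L2 miss wb→B6 [-]
14: R B3 → L3 hit [D]
15: W B5 → L1 miss [D]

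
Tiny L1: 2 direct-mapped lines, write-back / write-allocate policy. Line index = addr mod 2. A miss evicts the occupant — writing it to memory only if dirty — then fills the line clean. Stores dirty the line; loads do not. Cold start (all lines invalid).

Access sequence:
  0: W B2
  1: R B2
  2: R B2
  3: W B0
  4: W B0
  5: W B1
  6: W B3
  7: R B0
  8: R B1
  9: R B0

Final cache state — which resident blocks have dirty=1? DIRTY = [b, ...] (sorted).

  0 | W B2 → L0 miss [D]
  1 | R B2 → L0 hit [D]
  2 | R B2 → L0 hit [D]
  3 | W B0 → L0 miss wb→B2 [D]
  4 | W B0 → L0 hit [D]
  5 | W B1 → L1 miss [D]
  6 | W B3 → L1 miss wb→B1 [D]
  7 | R B0 → L0 hit [D]
  8 | R B1 → L1 miss wb→B3 [-]
  9 | R B0 → L0 hit [D]

DIRTY = [0]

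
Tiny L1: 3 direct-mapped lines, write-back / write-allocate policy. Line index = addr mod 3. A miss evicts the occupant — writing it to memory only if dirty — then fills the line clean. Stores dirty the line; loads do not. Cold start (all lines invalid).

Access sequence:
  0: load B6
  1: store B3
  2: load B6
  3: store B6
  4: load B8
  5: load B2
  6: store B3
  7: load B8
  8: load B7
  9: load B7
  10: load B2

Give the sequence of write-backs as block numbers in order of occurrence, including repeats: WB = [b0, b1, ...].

  0 | R B6 → L0 miss [-]
  1 | W B3 → L0 miss [D]
  2 | R B6 → L0 miss wb→B3 [-]
  3 | W B6 → L0 hit [D]
  4 | R B8 → L2 miss [-]
  5 | R B2 → L2 miss [-]
  6 | W B3 → L0 miss wb→B6 [D]
  7 | R B8 → L2 miss [-]
  8 | R B7 → L1 miss [-]
  9 | R B7 → L1 hit [-]
  10 | R B2 → L2 miss [-]

WB = [3, 6]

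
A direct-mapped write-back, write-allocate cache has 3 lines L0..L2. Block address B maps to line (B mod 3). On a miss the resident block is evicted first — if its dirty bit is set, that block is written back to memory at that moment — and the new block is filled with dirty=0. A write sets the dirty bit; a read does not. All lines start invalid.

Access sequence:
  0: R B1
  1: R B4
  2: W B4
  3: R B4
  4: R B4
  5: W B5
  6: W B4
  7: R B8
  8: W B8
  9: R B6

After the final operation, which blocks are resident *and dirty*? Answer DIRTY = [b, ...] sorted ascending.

DIRTY = [4, 8]

0: R B1 → L1 miss [-]
1: R B4 → L1 miss [-]
2: W B4 → L1 hit [D]
3: R B4 → L1 hit [D]
4: R B4 → L1 hit [D]
5: W B5 → L2 miss [D]
6: W B4 → L1 hit [D]
7: R B8 → L2 miss wb→B5 [-]
8: W B8 → L2 hit [D]
9: R B6 → L0 miss [-]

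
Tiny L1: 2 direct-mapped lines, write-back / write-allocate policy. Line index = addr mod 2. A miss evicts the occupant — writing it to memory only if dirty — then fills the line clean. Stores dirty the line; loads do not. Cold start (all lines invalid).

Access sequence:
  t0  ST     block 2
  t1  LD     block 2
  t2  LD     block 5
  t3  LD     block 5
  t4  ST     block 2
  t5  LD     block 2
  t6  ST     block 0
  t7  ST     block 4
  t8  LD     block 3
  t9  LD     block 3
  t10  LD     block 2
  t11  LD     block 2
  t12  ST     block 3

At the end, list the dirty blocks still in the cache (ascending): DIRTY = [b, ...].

DIRTY = [3]

0: W B2 → L0 miss [D]
1: R B2 → L0 hit [D]
2: R B5 → L1 miss [-]
3: R B5 → L1 hit [-]
4: W B2 → L0 hit [D]
5: R B2 → L0 hit [D]
6: W B0 → L0 miss wb→B2 [D]
7: W B4 → L0 miss wb→B0 [D]
8: R B3 → L1 miss [-]
9: R B3 → L1 hit [-]
10: R B2 → L0 miss wb→B4 [-]
11: R B2 → L0 hit [-]
12: W B3 → L1 hit [D]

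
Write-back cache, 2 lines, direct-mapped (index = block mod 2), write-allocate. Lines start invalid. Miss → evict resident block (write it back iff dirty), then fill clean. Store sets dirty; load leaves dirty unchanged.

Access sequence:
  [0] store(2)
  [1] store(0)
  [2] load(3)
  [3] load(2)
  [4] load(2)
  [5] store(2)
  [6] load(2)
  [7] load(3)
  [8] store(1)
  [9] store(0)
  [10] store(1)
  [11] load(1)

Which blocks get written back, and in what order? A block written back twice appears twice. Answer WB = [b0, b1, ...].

WB = [2, 0, 2]

0: W B2 -> L0 miss  d=D]
1: W B0 -> L0 miss wb->B2  d=D]
2: R B3 -> L1 miss  d=-]
3: R B2 -> L0 miss wb->B0  d=-]
4: R B2 -> L0 hit  d=-]
5: W B2 -> L0 hit  d=D]
6: R B2 -> L0 hit  d=D]
7: R B3 -> L1 hit  d=-]
8: W B1 -> L1 miss  d=D]
9: W B0 -> L0 miss wb->B2  d=D]
10: W B1 -> L1 hit  d=D]
11: R B1 -> L1 hit  d=D]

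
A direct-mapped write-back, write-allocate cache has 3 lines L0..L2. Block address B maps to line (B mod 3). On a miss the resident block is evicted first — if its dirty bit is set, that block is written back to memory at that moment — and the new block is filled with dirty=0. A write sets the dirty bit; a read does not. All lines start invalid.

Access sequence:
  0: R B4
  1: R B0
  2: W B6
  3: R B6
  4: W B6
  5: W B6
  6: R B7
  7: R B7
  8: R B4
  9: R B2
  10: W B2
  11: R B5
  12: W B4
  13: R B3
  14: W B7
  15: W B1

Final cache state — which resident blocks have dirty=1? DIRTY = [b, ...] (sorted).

DIRTY = [1]

0: R B4 → L1 miss [-]
1: R B0 → L0 miss [-]
2: W B6 → L0 miss [D]
3: R B6 → L0 hit [D]
4: W B6 → L0 hit [D]
5: W B6 → L0 hit [D]
6: R B7 → L1 miss [-]
7: R B7 → L1 hit [-]
8: R B4 → L1 miss [-]
9: R B2 → L2 miss [-]
10: W B2 → L2 hit [D]
11: R B5 → L2 miss wb→B2 [-]
12: W B4 → L1 hit [D]
13: R B3 → L0 miss wb→B6 [-]
14: W B7 → L1 miss wb→B4 [D]
15: W B1 → L1 miss wb→B7 [D]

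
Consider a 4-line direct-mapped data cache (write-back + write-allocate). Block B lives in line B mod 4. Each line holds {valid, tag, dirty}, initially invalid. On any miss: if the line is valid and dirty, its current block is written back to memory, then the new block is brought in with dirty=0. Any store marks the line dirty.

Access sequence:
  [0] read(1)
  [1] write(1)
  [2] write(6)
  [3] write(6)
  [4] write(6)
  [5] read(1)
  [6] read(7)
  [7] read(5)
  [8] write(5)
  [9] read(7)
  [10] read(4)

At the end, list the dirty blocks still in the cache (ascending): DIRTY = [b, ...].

  0 | R B1 → L1 miss [-]
  1 | W B1 → L1 hit [D]
  2 | W B6 → L2 miss [D]
  3 | W B6 → L2 hit [D]
  4 | W B6 → L2 hit [D]
  5 | R B1 → L1 hit [D]
  6 | R B7 → L3 miss [-]
  7 | R B5 → L1 miss wb→B1 [-]
  8 | W B5 → L1 hit [D]
  9 | R B7 → L3 hit [-]
  10 | R B4 → L0 miss [-]

DIRTY = [5, 6]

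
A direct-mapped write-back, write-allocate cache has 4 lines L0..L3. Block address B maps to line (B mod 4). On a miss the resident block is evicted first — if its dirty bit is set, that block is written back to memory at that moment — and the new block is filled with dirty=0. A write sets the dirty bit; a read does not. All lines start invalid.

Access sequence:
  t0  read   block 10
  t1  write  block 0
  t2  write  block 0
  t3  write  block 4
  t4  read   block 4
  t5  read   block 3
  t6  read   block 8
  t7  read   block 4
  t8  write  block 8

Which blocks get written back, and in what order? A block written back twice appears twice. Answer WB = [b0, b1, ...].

WB = [0, 4]

  0 | R B10 → L2 miss [-]
  1 | W B0 → L0 miss [D]
  2 | W B0 → L0 hit [D]
  3 | W B4 → L0 miss wb→B0 [D]
  4 | R B4 → L0 hit [D]
  5 | R B3 → L3 miss [-]
  6 | R B8 → L0 miss wb→B4 [-]
  7 | R B4 → L0 miss [-]
  8 | W B8 → L0 miss [D]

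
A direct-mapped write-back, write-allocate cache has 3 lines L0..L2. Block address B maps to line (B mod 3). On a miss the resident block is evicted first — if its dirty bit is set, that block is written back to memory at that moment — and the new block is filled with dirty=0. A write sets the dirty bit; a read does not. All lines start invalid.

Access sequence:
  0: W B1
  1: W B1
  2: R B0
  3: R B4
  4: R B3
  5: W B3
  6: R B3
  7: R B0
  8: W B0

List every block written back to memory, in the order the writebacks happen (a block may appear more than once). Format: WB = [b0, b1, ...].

0: W B1 → L1 miss [D]
1: W B1 → L1 hit [D]
2: R B0 → L0 miss [-]
3: R B4 → L1 miss wb→B1 [-]
4: R B3 → L0 miss [-]
5: W B3 → L0 hit [D]
6: R B3 → L0 hit [D]
7: R B0 → L0 miss wb→B3 [-]
8: W B0 → L0 hit [D]

WB = [1, 3]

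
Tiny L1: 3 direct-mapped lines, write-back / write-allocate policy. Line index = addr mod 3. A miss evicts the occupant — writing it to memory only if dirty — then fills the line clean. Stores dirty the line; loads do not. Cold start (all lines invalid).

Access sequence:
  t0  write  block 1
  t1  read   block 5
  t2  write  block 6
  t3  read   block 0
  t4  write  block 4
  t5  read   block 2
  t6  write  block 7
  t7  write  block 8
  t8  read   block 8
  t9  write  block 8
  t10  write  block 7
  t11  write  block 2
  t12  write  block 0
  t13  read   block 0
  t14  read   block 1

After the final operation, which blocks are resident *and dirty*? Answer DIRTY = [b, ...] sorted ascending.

0: W B1 -> L1 miss  d=D]
1: R B5 -> L2 miss  d=-]
2: W B6 -> L0 miss  d=D]
3: R B0 -> L0 miss wb->B6  d=-]
4: W B4 -> L1 miss wb->B1  d=D]
5: R B2 -> L2 miss  d=-]
6: W B7 -> L1 miss wb->B4  d=D]
7: W B8 -> L2 miss  d=D]
8: R B8 -> L2 hit  d=D]
9: W B8 -> L2 hit  d=D]
10: W B7 -> L1 hit  d=D]
11: W B2 -> L2 miss wb->B8  d=D]
12: W B0 -> L0 hit  d=D]
13: R B0 -> L0 hit  d=D]
14: R B1 -> L1 miss wb->B7  d=-]

DIRTY = [0, 2]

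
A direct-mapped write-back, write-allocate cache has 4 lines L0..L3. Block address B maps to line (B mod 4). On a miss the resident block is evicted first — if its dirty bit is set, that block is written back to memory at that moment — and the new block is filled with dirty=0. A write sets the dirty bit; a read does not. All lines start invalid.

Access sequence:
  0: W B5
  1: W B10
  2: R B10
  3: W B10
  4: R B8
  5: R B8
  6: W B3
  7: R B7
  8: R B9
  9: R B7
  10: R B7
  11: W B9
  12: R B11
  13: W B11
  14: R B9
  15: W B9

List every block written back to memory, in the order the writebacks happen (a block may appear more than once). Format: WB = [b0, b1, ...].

0: W B5 -> L1 miss  d=D]
1: W B10 -> L2 miss  d=D]
2: R B10 -> L2 hit  d=D]
3: W B10 -> L2 hit  d=D]
4: R B8 -> L0 miss  d=-]
5: R B8 -> L0 hit  d=-]
6: W B3 -> L3 miss  d=D]
7: R B7 -> L3 miss wb->B3  d=-]
8: R B9 -> L1 miss wb->B5  d=-]
9: R B7 -> L3 hit  d=-]
10: R B7 -> L3 hit  d=-]
11: W B9 -> L1 hit  d=D]
12: R B11 -> L3 miss  d=-]
13: W B11 -> L3 hit  d=D]
14: R B9 -> L1 hit  d=D]
15: W B9 -> L1 hit  d=D]

WB = [3, 5]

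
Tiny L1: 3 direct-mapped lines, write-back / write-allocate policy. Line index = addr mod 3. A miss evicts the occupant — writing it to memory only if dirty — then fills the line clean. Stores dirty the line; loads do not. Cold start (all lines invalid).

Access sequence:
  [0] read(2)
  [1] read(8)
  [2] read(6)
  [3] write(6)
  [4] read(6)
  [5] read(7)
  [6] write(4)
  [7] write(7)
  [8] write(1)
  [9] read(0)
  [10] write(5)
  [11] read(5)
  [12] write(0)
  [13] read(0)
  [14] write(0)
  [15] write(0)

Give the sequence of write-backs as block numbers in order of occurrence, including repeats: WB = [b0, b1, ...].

0: R B2 -> L2 miss  d=-]
1: R B8 -> L2 miss  d=-]
2: R B6 -> L0 miss  d=-]
3: W B6 -> L0 hit  d=D]
4: R B6 -> L0 hit  d=D]
5: R B7 -> L1 miss  d=-]
6: W B4 -> L1 miss  d=D]
7: W B7 -> L1 miss wb->B4  d=D]
8: W B1 -> L1 miss wb->B7  d=D]
9: R B0 -> L0 miss wb->B6  d=-]
10: W B5 -> L2 miss  d=D]
11: R B5 -> L2 hit  d=D]
12: W B0 -> L0 hit  d=D]
13: R B0 -> L0 hit  d=D]
14: W B0 -> L0 hit  d=D]
15: W B0 -> L0 hit  d=D]

WB = [4, 7, 6]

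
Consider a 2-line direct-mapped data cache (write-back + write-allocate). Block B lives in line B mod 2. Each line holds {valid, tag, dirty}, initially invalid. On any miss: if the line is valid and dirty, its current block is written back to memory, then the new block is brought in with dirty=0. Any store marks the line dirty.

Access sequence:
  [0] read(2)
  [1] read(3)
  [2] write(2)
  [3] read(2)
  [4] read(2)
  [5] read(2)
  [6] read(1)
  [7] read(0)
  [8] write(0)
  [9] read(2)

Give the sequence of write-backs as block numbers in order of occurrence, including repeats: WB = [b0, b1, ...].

  0 | R B2 → L0 miss [-]
  1 | R B3 → L1 miss [-]
  2 | W B2 → L0 hit [D]
  3 | R B2 → L0 hit [D]
  4 | R B2 → L0 hit [D]
  5 | R B2 → L0 hit [D]
  6 | R B1 → L1 miss [-]
  7 | R B0 → L0 miss wb→B2 [-]
  8 | W B0 → L0 hit [D]
  9 | R B2 → L0 miss wb→B0 [-]

WB = [2, 0]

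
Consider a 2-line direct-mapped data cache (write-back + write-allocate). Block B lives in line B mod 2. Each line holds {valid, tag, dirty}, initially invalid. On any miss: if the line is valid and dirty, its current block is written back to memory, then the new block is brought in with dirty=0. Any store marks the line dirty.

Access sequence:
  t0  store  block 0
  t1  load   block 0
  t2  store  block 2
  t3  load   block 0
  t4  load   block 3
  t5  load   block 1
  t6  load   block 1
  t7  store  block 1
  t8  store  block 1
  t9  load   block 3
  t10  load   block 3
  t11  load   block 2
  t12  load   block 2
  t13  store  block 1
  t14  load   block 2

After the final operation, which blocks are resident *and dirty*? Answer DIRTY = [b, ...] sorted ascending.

DIRTY = [1]

0: W B0 -> L0 miss  d=D]
1: R B0 -> L0 hit  d=D]
2: W B2 -> L0 miss wb->B0  d=D]
3: R B0 -> L0 miss wb->B2  d=-]
4: R B3 -> L1 miss  d=-]
5: R B1 -> L1 miss  d=-]
6: R B1 -> L1 hit  d=-]
7: W B1 -> L1 hit  d=D]
8: W B1 -> L1 hit  d=D]
9: R B3 -> L1 miss wb->B1  d=-]
10: R B3 -> L1 hit  d=-]
11: R B2 -> L0 miss  d=-]
12: R B2 -> L0 hit  d=-]
13: W B1 -> L1 miss  d=D]
14: R B2 -> L0 hit  d=-]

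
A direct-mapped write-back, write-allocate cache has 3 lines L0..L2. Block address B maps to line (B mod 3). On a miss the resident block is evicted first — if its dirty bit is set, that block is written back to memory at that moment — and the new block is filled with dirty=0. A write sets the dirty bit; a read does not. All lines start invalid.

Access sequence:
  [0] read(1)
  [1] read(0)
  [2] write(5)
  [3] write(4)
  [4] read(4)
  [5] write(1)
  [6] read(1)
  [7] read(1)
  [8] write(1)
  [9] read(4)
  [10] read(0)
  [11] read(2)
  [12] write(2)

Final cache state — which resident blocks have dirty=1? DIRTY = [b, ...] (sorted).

0: R B1 → L1 miss [-]
1: R B0 → L0 miss [-]
2: W B5 → L2 miss [D]
3: W B4 → L1 miss [D]
4: R B4 → L1 hit [D]
5: W B1 → L1 miss wb→B4 [D]
6: R B1 → L1 hit [D]
7: R B1 → L1 hit [D]
8: W B1 → L1 hit [D]
9: R B4 → L1 miss wb→B1 [-]
10: R B0 → L0 hit [-]
11: R B2 → L2 miss wb→B5 [-]
12: W B2 → L2 hit [D]

DIRTY = [2]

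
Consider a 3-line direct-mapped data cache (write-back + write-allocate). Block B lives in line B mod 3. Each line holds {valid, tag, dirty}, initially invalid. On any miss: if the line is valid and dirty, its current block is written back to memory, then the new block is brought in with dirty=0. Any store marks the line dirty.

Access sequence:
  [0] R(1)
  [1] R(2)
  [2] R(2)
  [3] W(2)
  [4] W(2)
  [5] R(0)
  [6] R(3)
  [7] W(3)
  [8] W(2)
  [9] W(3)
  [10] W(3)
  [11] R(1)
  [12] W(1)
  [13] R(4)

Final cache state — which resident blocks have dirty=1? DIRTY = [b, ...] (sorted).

0: R B1 -> L1 miss  d=-]
1: R B2 -> L2 miss  d=-]
2: R B2 -> L2 hit  d=-]
3: W B2 -> L2 hit  d=D]
4: W B2 -> L2 hit  d=D]
5: R B0 -> L0 miss  d=-]
6: R B3 -> L0 miss  d=-]
7: W B3 -> L0 hit  d=D]
8: W B2 -> L2 hit  d=D]
9: W B3 -> L0 hit  d=D]
10: W B3 -> L0 hit  d=D]
11: R B1 -> L1 hit  d=-]
12: W B1 -> L1 hit  d=D]
13: R B4 -> L1 miss wb->B1  d=-]

DIRTY = [2, 3]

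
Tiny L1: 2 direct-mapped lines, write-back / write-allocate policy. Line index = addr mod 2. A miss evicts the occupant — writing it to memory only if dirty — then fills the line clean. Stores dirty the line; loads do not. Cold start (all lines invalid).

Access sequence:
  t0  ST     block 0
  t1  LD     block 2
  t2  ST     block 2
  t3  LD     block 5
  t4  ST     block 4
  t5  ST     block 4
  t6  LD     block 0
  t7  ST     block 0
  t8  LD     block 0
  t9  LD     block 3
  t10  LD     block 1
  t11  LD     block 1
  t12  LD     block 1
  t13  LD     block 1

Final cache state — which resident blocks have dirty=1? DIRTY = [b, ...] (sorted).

DIRTY = [0]

0: W B0 → L0 miss [D]
1: R B2 → L0 miss wb→B0 [-]
2: W B2 → L0 hit [D]
3: R B5 → L1 miss [-]
4: W B4 → L0 miss wb→B2 [D]
5: W B4 → L0 hit [D]
6: R B0 → L0 miss wb→B4 [-]
7: W B0 → L0 hit [D]
8: R B0 → L0 hit [D]
9: R B3 → L1 miss [-]
10: R B1 → L1 miss [-]
11: R B1 → L1 hit [-]
12: R B1 → L1 hit [-]
13: R B1 → L1 hit [-]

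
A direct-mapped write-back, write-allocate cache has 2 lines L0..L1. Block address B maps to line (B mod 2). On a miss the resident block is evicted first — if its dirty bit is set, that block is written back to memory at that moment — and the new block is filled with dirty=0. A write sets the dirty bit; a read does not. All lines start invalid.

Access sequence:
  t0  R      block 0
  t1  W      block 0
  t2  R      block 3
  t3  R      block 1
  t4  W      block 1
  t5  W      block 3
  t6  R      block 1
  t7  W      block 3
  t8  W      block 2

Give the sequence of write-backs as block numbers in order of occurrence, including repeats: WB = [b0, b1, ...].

  0 | R B0 → L0 miss [-]
  1 | W B0 → L0 hit [D]
  2 | R B3 → L1 miss [-]
  3 | R B1 → L1 miss [-]
  4 | W B1 → L1 hit [D]
  5 | W B3 → L1 miss wb→B1 [D]
  6 | R B1 → L1 miss wb→B3 [-]
  7 | W B3 → L1 miss [D]
  8 | W B2 → L0 miss wb→B0 [D]

WB = [1, 3, 0]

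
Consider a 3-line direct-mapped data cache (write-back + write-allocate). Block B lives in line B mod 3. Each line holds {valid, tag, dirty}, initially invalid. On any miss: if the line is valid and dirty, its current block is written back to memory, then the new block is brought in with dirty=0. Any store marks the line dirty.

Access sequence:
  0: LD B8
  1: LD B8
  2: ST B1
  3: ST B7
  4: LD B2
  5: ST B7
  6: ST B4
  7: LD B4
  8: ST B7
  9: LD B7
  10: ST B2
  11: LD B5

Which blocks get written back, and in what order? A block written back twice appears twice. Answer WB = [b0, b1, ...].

WB = [1, 7, 4, 2]

0: R B8 -> L2 miss  d=-]
1: R B8 -> L2 hit  d=-]
2: W B1 -> L1 miss  d=D]
3: W B7 -> L1 miss wb->B1  d=D]
4: R B2 -> L2 miss  d=-]
5: W B7 -> L1 hit  d=D]
6: W B4 -> L1 miss wb->B7  d=D]
7: R B4 -> L1 hit  d=D]
8: W B7 -> L1 miss wb->B4  d=D]
9: R B7 -> L1 hit  d=D]
10: W B2 -> L2 hit  d=D]
11: R B5 -> L2 miss wb->B2  d=-]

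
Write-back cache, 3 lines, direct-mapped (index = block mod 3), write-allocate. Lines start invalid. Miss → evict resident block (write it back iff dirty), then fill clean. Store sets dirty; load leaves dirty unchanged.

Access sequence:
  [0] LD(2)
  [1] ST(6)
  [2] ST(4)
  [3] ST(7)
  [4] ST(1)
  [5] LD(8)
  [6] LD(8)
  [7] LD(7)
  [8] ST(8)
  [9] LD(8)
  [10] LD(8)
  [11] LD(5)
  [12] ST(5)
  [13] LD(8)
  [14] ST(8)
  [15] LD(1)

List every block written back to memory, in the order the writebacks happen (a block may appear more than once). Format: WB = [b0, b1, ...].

WB = [4, 7, 1, 8, 5]

0: R B2 → L2 miss [-]
1: W B6 → L0 miss [D]
2: W B4 → L1 miss [D]
3: W B7 → L1 miss wb→B4 [D]
4: W B1 → L1 miss wb→B7 [D]
5: R B8 → L2 miss [-]
6: R B8 → L2 hit [-]
7: R B7 → L1 miss wb→B1 [-]
8: W B8 → L2 hit [D]
9: R B8 → L2 hit [D]
10: R B8 → L2 hit [D]
11: R B5 → L2 miss wb→B8 [-]
12: W B5 → L2 hit [D]
13: R B8 → L2 miss wb→B5 [-]
14: W B8 → L2 hit [D]
15: R B1 → L1 miss [-]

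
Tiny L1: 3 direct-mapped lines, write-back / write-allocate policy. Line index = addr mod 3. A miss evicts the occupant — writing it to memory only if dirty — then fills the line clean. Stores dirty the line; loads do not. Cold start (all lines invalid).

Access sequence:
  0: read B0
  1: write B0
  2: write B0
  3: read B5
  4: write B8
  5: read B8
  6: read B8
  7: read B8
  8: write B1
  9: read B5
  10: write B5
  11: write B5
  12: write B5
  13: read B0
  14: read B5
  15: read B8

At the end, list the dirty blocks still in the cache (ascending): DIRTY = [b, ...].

  0 | R B0 → L0 miss [-]
  1 | W B0 → L0 hit [D]
  2 | W B0 → L0 hit [D]
  3 | R B5 → L2 miss [-]
  4 | W B8 → L2 miss [D]
  5 | R B8 → L2 hit [D]
  6 | R B8 → L2 hit [D]
  7 | R B8 → L2 hit [D]
  8 | W B1 → L1 miss [D]
  9 | R B5 → L2 miss wb→B8 [-]
  10 | W B5 → L2 hit [D]
  11 | W B5 → L2 hit [D]
  12 | W B5 → L2 hit [D]
  13 | R B0 → L0 hit [D]
  14 | R B5 → L2 hit [D]
  15 | R B8 → L2 miss wb→B5 [-]

DIRTY = [0, 1]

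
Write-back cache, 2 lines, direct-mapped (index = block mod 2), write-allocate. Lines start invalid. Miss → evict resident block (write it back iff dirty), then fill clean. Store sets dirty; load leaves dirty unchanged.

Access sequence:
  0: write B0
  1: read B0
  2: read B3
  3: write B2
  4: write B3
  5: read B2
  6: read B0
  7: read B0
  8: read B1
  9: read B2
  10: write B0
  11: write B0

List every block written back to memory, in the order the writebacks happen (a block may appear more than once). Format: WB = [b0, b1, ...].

WB = [0, 2, 3]

0: W B0 → L0 miss [D]
1: R B0 → L0 hit [D]
2: R B3 → L1 miss [-]
3: W B2 → L0 miss wb→B0 [D]
4: W B3 → L1 hit [D]
5: R B2 → L0 hit [D]
6: R B0 → L0 miss wb→B2 [-]
7: R B0 → L0 hit [-]
8: R B1 → L1 miss wb→B3 [-]
9: R B2 → L0 miss [-]
10: W B0 → L0 miss [D]
11: W B0 → L0 hit [D]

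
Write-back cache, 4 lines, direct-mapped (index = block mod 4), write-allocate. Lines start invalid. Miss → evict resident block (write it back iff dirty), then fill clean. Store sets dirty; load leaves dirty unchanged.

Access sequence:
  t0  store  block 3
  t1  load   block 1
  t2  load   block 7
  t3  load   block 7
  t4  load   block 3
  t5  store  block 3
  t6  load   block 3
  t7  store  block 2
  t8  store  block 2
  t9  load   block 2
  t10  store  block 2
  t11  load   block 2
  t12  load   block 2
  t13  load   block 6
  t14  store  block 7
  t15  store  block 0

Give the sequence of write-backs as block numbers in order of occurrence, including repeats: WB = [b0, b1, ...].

WB = [3, 2, 3]

0: W B3 → L3 miss [D]
1: R B1 → L1 miss [-]
2: R B7 → L3 miss wb→B3 [-]
3: R B7 → L3 hit [-]
4: R B3 → L3 miss [-]
5: W B3 → L3 hit [D]
6: R B3 → L3 hit [D]
7: W B2 → L2 miss [D]
8: W B2 → L2 hit [D]
9: R B2 → L2 hit [D]
10: W B2 → L2 hit [D]
11: R B2 → L2 hit [D]
12: R B2 → L2 hit [D]
13: R B6 → L2 miss wb→B2 [-]
14: W B7 → L3 miss wb→B3 [D]
15: W B0 → L0 miss [D]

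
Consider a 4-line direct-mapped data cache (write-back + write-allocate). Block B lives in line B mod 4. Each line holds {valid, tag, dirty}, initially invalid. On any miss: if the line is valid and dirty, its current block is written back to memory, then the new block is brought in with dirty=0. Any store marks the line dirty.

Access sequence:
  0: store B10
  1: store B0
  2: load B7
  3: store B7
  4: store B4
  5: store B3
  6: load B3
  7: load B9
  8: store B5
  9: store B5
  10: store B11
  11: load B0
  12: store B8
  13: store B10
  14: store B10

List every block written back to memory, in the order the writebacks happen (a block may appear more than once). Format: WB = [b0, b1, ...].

  0 | W B10 → L2 miss [D]
  1 | W B0 → L0 miss [D]
  2 | R B7 → L3 miss [-]
  3 | W B7 → L3 hit [D]
  4 | W B4 → L0 miss wb→B0 [D]
  5 | W B3 → L3 miss wb→B7 [D]
  6 | R B3 → L3 hit [D]
  7 | R B9 → L1 miss [-]
  8 | W B5 → L1 miss [D]
  9 | W B5 → L1 hit [D]
  10 | W B11 → L3 miss wb→B3 [D]
  11 | R B0 → L0 miss wb→B4 [-]
  12 | W B8 → L0 miss [D]
  13 | W B10 → L2 hit [D]
  14 | W B10 → L2 hit [D]

WB = [0, 7, 3, 4]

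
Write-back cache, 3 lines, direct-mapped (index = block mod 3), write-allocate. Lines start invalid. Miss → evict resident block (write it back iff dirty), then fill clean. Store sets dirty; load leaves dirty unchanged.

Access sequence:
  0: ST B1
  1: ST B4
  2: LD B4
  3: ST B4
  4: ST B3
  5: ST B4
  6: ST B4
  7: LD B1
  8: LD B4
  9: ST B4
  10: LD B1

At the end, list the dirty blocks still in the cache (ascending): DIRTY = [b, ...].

DIRTY = [3]

0: W B1 -> L1 miss  d=D]
1: W B4 -> L1 miss wb->B1  d=D]
2: R B4 -> L1 hit  d=D]
3: W B4 -> L1 hit  d=D]
4: W B3 -> L0 miss  d=D]
5: W B4 -> L1 hit  d=D]
6: W B4 -> L1 hit  d=D]
7: R B1 -> L1 miss wb->B4  d=-]
8: R B4 -> L1 miss  d=-]
9: W B4 -> L1 hit  d=D]
10: R B1 -> L1 miss wb->B4  d=-]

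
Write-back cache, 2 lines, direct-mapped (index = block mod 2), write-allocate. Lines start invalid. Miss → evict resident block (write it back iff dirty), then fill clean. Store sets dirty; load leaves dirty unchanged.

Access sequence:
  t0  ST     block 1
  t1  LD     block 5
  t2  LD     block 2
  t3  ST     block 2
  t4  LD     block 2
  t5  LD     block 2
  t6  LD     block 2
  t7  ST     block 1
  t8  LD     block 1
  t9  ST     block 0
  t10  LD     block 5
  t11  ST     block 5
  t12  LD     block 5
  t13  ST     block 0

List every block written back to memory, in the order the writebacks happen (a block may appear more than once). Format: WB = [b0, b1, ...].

WB = [1, 2, 1]

0: W B1 → L1 miss [D]
1: R B5 → L1 miss wb→B1 [-]
2: R B2 → L0 miss [-]
3: W B2 → L0 hit [D]
4: R B2 → L0 hit [D]
5: R B2 → L0 hit [D]
6: R B2 → L0 hit [D]
7: W B1 → L1 miss [D]
8: R B1 → L1 hit [D]
9: W B0 → L0 miss wb→B2 [D]
10: R B5 → L1 miss wb→B1 [-]
11: W B5 → L1 hit [D]
12: R B5 → L1 hit [D]
13: W B0 → L0 hit [D]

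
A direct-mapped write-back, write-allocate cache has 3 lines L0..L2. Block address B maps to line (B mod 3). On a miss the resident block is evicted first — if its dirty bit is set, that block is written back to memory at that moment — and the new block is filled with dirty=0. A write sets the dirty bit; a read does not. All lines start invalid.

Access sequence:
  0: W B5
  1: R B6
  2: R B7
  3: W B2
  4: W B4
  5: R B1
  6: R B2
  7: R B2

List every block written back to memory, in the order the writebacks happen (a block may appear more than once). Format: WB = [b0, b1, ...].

  0 | W B5 → L2 miss [D]
  1 | R B6 → L0 miss [-]
  2 | R B7 → L1 miss [-]
  3 | W B2 → L2 miss wb→B5 [D]
  4 | W B4 → L1 miss [D]
  5 | R B1 → L1 miss wb→B4 [-]
  6 | R B2 → L2 hit [D]
  7 | R B2 → L2 hit [D]

WB = [5, 4]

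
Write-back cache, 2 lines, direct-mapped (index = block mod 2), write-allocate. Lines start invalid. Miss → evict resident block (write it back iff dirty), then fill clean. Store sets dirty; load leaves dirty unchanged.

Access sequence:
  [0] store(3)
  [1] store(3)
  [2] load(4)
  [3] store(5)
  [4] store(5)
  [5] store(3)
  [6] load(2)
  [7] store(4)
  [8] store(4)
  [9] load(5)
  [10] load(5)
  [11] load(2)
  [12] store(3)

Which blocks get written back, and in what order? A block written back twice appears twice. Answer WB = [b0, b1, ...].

0: W B3 -> L1 miss  d=D]
1: W B3 -> L1 hit  d=D]
2: R B4 -> L0 miss  d=-]
3: W B5 -> L1 miss wb->B3  d=D]
4: W B5 -> L1 hit  d=D]
5: W B3 -> L1 miss wb->B5  d=D]
6: R B2 -> L0 miss  d=-]
7: W B4 -> L0 miss  d=D]
8: W B4 -> L0 hit  d=D]
9: R B5 -> L1 miss wb->B3  d=-]
10: R B5 -> L1 hit  d=-]
11: R B2 -> L0 miss wb->B4  d=-]
12: W B3 -> L1 miss  d=D]

WB = [3, 5, 3, 4]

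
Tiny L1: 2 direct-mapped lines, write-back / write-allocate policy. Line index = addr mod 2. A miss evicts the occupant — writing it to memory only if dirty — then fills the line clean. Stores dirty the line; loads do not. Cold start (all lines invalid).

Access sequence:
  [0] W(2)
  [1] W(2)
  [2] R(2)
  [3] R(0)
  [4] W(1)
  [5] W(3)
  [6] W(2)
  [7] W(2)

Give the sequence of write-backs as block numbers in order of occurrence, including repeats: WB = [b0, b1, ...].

0: W B2 -> L0 miss  d=D]
1: W B2 -> L0 hit  d=D]
2: R B2 -> L0 hit  d=D]
3: R B0 -> L0 miss wb->B2  d=-]
4: W B1 -> L1 miss  d=D]
5: W B3 -> L1 miss wb->B1  d=D]
6: W B2 -> L0 miss  d=D]
7: W B2 -> L0 hit  d=D]

WB = [2, 1]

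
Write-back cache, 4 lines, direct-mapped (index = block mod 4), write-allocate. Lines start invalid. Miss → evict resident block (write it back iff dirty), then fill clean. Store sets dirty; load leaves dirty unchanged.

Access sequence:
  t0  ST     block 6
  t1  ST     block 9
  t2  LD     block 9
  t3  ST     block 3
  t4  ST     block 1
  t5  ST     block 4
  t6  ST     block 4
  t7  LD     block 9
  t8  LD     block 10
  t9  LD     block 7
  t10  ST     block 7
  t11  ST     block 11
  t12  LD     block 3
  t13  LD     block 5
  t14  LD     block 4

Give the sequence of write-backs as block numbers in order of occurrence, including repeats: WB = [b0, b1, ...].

WB = [9, 1, 6, 3, 7, 11]

0: W B6 -> L2 miss  d=D]
1: W B9 -> L1 miss  d=D]
2: R B9 -> L1 hit  d=D]
3: W B3 -> L3 miss  d=D]
4: W B1 -> L1 miss wb->B9  d=D]
5: W B4 -> L0 miss  d=D]
6: W B4 -> L0 hit  d=D]
7: R B9 -> L1 miss wb->B1  d=-]
8: R B10 -> L2 miss wb->B6  d=-]
9: R B7 -> L3 miss wb->B3  d=-]
10: W B7 -> L3 hit  d=D]
11: W B11 -> L3 miss wb->B7  d=D]
12: R B3 -> L3 miss wb->B11  d=-]
13: R B5 -> L1 miss  d=-]
14: R B4 -> L0 hit  d=D]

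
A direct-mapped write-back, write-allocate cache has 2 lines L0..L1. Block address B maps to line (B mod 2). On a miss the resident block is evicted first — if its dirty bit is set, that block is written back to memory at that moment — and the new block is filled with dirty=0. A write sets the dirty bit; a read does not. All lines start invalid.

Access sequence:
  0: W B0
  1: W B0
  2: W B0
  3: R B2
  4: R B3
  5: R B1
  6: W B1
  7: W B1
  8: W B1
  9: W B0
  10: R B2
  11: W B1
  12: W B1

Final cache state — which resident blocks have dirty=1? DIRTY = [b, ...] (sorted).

DIRTY = [1]

0: W B0 -> L0 miss  d=D]
1: W B0 -> L0 hit  d=D]
2: W B0 -> L0 hit  d=D]
3: R B2 -> L0 miss wb->B0  d=-]
4: R B3 -> L1 miss  d=-]
5: R B1 -> L1 miss  d=-]
6: W B1 -> L1 hit  d=D]
7: W B1 -> L1 hit  d=D]
8: W B1 -> L1 hit  d=D]
9: W B0 -> L0 miss  d=D]
10: R B2 -> L0 miss wb->B0  d=-]
11: W B1 -> L1 hit  d=D]
12: W B1 -> L1 hit  d=D]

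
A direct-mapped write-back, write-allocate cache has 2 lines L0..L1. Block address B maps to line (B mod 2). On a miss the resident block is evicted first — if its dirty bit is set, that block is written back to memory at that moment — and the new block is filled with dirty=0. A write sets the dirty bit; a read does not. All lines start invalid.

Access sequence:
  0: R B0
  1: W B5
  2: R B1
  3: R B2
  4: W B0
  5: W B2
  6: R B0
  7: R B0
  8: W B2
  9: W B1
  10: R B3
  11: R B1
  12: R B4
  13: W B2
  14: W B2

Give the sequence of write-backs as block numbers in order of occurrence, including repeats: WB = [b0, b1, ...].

  0 | R B0 → L0 miss [-]
  1 | W B5 → L1 miss [D]
  2 | R B1 → L1 miss wb→B5 [-]
  3 | R B2 → L0 miss [-]
  4 | W B0 → L0 miss [D]
  5 | W B2 → L0 miss wb→B0 [D]
  6 | R B0 → L0 miss wb→B2 [-]
  7 | R B0 → L0 hit [-]
  8 | W B2 → L0 miss [D]
  9 | W B1 → L1 hit [D]
  10 | R B3 → L1 miss wb→B1 [-]
  11 | R B1 → L1 miss [-]
  12 | R B4 → L0 miss wb→B2 [-]
  13 | W B2 → L0 miss [D]
  14 | W B2 → L0 hit [D]

WB = [5, 0, 2, 1, 2]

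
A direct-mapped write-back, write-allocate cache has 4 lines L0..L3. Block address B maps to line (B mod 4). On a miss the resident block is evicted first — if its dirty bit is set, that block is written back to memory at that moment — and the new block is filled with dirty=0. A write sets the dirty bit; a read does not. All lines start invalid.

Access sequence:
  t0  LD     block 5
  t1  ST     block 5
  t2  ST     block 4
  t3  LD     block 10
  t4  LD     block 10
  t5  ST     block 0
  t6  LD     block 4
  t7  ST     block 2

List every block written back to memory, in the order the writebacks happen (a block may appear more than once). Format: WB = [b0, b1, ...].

WB = [4, 0]

0: R B5 -> L1 miss  d=-]
1: W B5 -> L1 hit  d=D]
2: W B4 -> L0 miss  d=D]
3: R B10 -> L2 miss  d=-]
4: R B10 -> L2 hit  d=-]
5: W B0 -> L0 miss wb->B4  d=D]
6: R B4 -> L0 miss wb->B0  d=-]
7: W B2 -> L2 miss  d=D]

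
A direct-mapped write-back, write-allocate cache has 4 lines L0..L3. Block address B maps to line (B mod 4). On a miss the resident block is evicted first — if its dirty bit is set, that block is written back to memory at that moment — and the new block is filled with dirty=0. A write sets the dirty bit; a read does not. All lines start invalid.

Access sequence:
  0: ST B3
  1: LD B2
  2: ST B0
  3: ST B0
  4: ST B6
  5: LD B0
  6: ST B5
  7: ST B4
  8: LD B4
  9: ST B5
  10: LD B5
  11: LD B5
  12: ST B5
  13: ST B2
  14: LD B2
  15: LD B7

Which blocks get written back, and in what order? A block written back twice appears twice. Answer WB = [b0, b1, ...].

0: W B3 → L3 miss [D]
1: R B2 → L2 miss [-]
2: W B0 → L0 miss [D]
3: W B0 → L0 hit [D]
4: W B6 → L2 miss [D]
5: R B0 → L0 hit [D]
6: W B5 → L1 miss [D]
7: W B4 → L0 miss wb→B0 [D]
8: R B4 → L0 hit [D]
9: W B5 → L1 hit [D]
10: R B5 → L1 hit [D]
11: R B5 → L1 hit [D]
12: W B5 → L1 hit [D]
13: W B2 → L2 miss wb→B6 [D]
14: R B2 → L2 hit [D]
15: R B7 → L3 miss wb→B3 [-]

WB = [0, 6, 3]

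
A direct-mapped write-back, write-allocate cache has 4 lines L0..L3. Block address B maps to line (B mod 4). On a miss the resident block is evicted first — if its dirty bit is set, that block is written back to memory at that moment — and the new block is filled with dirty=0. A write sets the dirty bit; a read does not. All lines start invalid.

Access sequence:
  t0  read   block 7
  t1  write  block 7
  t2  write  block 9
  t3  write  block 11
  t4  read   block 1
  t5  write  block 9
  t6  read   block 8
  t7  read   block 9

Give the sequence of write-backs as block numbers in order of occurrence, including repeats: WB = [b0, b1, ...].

WB = [7, 9]

  0 | R B7 → L3 miss [-]
  1 | W B7 → L3 hit [D]
  2 | W B9 → L1 miss [D]
  3 | W B11 → L3 miss wb→B7 [D]
  4 | R B1 → L1 miss wb→B9 [-]
  5 | W B9 → L1 miss [D]
  6 | R B8 → L0 miss [-]
  7 | R B9 → L1 hit [D]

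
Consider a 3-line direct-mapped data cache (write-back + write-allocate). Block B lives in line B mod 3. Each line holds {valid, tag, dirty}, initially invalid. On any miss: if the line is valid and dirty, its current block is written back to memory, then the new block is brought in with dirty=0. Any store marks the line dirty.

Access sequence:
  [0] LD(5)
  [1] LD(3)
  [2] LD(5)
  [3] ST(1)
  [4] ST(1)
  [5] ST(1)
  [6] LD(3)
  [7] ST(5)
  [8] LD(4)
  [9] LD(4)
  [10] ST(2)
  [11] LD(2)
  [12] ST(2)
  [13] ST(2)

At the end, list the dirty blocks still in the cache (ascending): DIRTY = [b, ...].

DIRTY = [2]

  0 | R B5 → L2 miss [-]
  1 | R B3 → L0 miss [-]
  2 | R B5 → L2 hit [-]
  3 | W B1 → L1 miss [D]
  4 | W B1 → L1 hit [D]
  5 | W B1 → L1 hit [D]
  6 | R B3 → L0 hit [-]
  7 | W B5 → L2 hit [D]
  8 | R B4 → L1 miss wb→B1 [-]
  9 | R B4 → L1 hit [-]
  10 | W B2 → L2 miss wb→B5 [D]
  11 | R B2 → L2 hit [D]
  12 | W B2 → L2 hit [D]
  13 | W B2 → L2 hit [D]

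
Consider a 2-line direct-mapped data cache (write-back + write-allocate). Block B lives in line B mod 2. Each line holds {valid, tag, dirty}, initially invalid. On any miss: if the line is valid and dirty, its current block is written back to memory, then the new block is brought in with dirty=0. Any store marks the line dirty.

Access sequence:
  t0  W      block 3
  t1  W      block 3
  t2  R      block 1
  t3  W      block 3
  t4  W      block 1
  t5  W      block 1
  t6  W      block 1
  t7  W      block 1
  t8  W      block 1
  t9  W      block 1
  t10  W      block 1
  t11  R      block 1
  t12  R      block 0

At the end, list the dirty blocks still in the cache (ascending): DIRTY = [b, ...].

DIRTY = [1]

  0 | W B3 → L1 miss [D]
  1 | W B3 → L1 hit [D]
  2 | R B1 → L1 miss wb→B3 [-]
  3 | W B3 → L1 miss [D]
  4 | W B1 → L1 miss wb→B3 [D]
  5 | W B1 → L1 hit [D]
  6 | W B1 → L1 hit [D]
  7 | W B1 → L1 hit [D]
  8 | W B1 → L1 hit [D]
  9 | W B1 → L1 hit [D]
  10 | W B1 → L1 hit [D]
  11 | R B1 → L1 hit [D]
  12 | R B0 → L0 miss [-]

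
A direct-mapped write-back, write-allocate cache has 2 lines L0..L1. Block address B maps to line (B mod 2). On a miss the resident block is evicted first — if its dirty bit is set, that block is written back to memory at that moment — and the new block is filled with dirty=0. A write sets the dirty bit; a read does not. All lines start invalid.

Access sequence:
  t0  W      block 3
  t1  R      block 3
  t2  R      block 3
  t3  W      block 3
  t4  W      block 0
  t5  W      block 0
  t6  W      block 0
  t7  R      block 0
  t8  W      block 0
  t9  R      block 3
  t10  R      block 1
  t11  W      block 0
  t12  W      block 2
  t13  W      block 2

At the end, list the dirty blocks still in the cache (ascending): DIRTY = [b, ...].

DIRTY = [2]

  0 | W B3 → L1 miss [D]
  1 | R B3 → L1 hit [D]
  2 | R B3 → L1 hit [D]
  3 | W B3 → L1 hit [D]
  4 | W B0 → L0 miss [D]
  5 | W B0 → L0 hit [D]
  6 | W B0 → L0 hit [D]
  7 | R B0 → L0 hit [D]
  8 | W B0 → L0 hit [D]
  9 | R B3 → L1 hit [D]
  10 | R B1 → L1 miss wb→B3 [-]
  11 | W B0 → L0 hit [D]
  12 | W B2 → L0 miss wb→B0 [D]
  13 | W B2 → L0 hit [D]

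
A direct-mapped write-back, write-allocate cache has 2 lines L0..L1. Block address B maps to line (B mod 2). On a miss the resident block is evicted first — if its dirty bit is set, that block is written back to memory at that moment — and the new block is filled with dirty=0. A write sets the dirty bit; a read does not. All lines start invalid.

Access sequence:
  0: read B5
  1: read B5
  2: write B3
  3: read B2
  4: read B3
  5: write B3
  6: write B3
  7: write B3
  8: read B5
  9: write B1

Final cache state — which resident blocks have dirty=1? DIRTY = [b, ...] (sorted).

DIRTY = [1]

  0 | R B5 → L1 miss [-]
  1 | R B5 → L1 hit [-]
  2 | W B3 → L1 miss [D]
  3 | R B2 → L0 miss [-]
  4 | R B3 → L1 hit [D]
  5 | W B3 → L1 hit [D]
  6 | W B3 → L1 hit [D]
  7 | W B3 → L1 hit [D]
  8 | R B5 → L1 miss wb→B3 [-]
  9 | W B1 → L1 miss [D]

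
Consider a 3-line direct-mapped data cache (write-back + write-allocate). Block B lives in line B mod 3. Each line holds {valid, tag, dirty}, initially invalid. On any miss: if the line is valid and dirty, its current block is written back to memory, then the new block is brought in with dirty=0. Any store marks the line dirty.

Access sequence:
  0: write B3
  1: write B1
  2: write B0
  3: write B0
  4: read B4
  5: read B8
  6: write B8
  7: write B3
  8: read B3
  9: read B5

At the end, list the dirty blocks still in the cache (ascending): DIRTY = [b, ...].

DIRTY = [3]

0: W B3 → L0 miss [D]
1: W B1 → L1 miss [D]
2: W B0 → L0 miss wb→B3 [D]
3: W B0 → L0 hit [D]
4: R B4 → L1 miss wb→B1 [-]
5: R B8 → L2 miss [-]
6: W B8 → L2 hit [D]
7: W B3 → L0 miss wb→B0 [D]
8: R B3 → L0 hit [D]
9: R B5 → L2 miss wb→B8 [-]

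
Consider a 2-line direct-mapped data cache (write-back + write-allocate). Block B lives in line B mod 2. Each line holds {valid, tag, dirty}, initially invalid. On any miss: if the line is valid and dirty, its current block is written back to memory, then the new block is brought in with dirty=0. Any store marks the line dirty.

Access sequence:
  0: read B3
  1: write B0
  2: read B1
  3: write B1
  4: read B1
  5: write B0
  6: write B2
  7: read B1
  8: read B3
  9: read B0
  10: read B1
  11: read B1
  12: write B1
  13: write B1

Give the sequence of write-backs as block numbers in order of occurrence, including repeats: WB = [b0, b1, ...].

0: R B3 -> L1 miss  d=-]
1: W B0 -> L0 miss  d=D]
2: R B1 -> L1 miss  d=-]
3: W B1 -> L1 hit  d=D]
4: R B1 -> L1 hit  d=D]
5: W B0 -> L0 hit  d=D]
6: W B2 -> L0 miss wb->B0  d=D]
7: R B1 -> L1 hit  d=D]
8: R B3 -> L1 miss wb->B1  d=-]
9: R B0 -> L0 miss wb->B2  d=-]
10: R B1 -> L1 miss  d=-]
11: R B1 -> L1 hit  d=-]
12: W B1 -> L1 hit  d=D]
13: W B1 -> L1 hit  d=D]

WB = [0, 1, 2]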